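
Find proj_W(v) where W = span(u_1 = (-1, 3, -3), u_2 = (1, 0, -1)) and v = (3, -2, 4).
proj_W(v) = (63/34, -60/17, 97/34)

Set up U = [u_1 | ... | u_2] ∈ R^(3×2). The projector onto W = col(U) is P = U (U^T U)^(-1) U^T.
Compute U^T U =
  [19, 2]
  [2, 2],
and U^T v = (-21, -1).
Solve U^T U · c = U^T v for the coefficients: c = (-20/17, 23/34). The projection is proj_W(v) = U c.
Check: (v - proj_W(v)) · u_1 = 0  (should be 0).
Check: (v - proj_W(v)) · u_2 = 0  (should be 0).
Result: proj_W(v) = (63/34, -60/17, 97/34).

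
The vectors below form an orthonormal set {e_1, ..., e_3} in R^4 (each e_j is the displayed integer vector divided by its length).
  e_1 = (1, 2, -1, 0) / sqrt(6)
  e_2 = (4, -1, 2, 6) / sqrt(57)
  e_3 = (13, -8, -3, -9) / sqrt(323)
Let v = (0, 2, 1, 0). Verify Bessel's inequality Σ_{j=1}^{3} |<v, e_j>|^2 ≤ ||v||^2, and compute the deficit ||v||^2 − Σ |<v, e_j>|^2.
Σ |<v, e_j>|^2 = 89/34; ||v||^2 = 5; deficit = 81/34

Write each e_j = u_j / sqrt(<u_j, u_j>) where u_j is the displayed integer vector. Then <v, e_j> = <v, u_j> / sqrt(<u_j, u_j>), so |<v, e_j>|^2 = <v, u_j>^2 / <u_j, u_j>.
Coefficients: <v, e_1> = 3/sqrt(6), <v, e_2> = 0/sqrt(57), <v, e_3> = -19/sqrt(323).
Square and sum: Σ |<v, e_j>|^2 = 89/34.
Compute ||v||^2 = v·v = 5.
Deficit = 5 − 89/34 = 81/34 ≥ 0, confirming Bessel's inequality. (The deficit equals ||v − Σ <v,e_j> e_j||^2, the squared distance from v to span{e_j}.)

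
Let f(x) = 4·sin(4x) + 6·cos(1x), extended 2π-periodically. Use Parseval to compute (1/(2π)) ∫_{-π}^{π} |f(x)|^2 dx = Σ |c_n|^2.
Σ |c_n|^2 = 26

Expand |f|^2 and use orthogonality of {sin(nx), cos(mx)} on [-π, π]:
  ∫_{-π}^{π} sin(nx)^2 dx = π, ∫ cos(mx)^2 dx = π, and cross terms integrate to 0.
So ∫_{-π}^{π} f(x)^2 dx = 4^2 · π + 6^2 · π = (16 + 36)π.
Divide by 2π: (16 + 36)/2 = 26.
By Parseval, this equals Σ |c_n|^2.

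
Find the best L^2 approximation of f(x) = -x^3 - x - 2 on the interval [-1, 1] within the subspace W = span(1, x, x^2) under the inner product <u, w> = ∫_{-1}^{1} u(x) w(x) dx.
g(x) = -8*x/5 - 2

The best approximation g ∈ W is the orthogonal projection of f onto W. Writing g = a_0 + a_1 x + a_2 x^2, the coefficients solve the normal equations G · a = b where
  G_{ij} = <φ_i, φ_j> and b_i = <f, φ_i>, with φ_0 = 1, φ_1 = x, φ_2 = x^2.
G =
  [2, 0, 2/3]
  [0, 2/3, 0]
  [2/3, 0, 2/5],
b = (-4, -16/15, -4/3).
Solving gives a_0 = -2, a_1 = -8/5, a_2 = 0, so
  g(x) = -8*x/5 - 2.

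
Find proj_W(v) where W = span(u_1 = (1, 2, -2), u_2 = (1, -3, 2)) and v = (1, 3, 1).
proj_W(v) = (7/45, 59/45, -10/9)

Set up U = [u_1 | ... | u_2] ∈ R^(3×2). The projector onto W = col(U) is P = U (U^T U)^(-1) U^T.
Compute U^T U =
  [9, -9]
  [-9, 14],
and U^T v = (5, -6).
Solve U^T U · c = U^T v for the coefficients: c = (16/45, -1/5). The projection is proj_W(v) = U c.
Check: (v - proj_W(v)) · u_1 = 0  (should be 0).
Check: (v - proj_W(v)) · u_2 = 0  (should be 0).
Result: proj_W(v) = (7/45, 59/45, -10/9).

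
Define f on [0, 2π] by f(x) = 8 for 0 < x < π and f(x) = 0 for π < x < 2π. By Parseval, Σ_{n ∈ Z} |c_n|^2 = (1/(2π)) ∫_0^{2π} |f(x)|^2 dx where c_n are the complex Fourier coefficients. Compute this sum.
Σ |c_n|^2 = 32

Parseval equates the L^2 energy of f (normalised by 1/(2π)) with the ℓ^2 sum of its Fourier coefficients: (1/(2π)) ∫_0^{2π} |f|^2 = Σ |c_n|^2.
Compute the left side: (1/(2π)) [∫_0^π 8^2 dx + ∫_π^{2π} 0^2 dx] = (1/(2π)) · (64π + 0π) = (64 + 0)/2 = 32.
So Σ_{n ∈ Z} |c_n|^2 = 32.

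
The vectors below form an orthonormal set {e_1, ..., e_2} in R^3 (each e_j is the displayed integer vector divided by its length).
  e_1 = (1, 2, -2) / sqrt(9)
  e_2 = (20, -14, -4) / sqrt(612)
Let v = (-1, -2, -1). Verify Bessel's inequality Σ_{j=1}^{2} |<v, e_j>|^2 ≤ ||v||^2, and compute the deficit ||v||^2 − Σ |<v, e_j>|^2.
Σ |<v, e_j>|^2 = 21/17; ||v||^2 = 6; deficit = 81/17

Write each e_j = u_j / sqrt(<u_j, u_j>) where u_j is the displayed integer vector. Then <v, e_j> = <v, u_j> / sqrt(<u_j, u_j>), so |<v, e_j>|^2 = <v, u_j>^2 / <u_j, u_j>.
Coefficients: <v, e_1> = -3/sqrt(9), <v, e_2> = 12/sqrt(612).
Square and sum: Σ |<v, e_j>|^2 = 21/17.
Compute ||v||^2 = v·v = 6.
Deficit = 6 − 21/17 = 81/17 ≥ 0, confirming Bessel's inequality. (The deficit equals ||v − Σ <v,e_j> e_j||^2, the squared distance from v to span{e_j}.)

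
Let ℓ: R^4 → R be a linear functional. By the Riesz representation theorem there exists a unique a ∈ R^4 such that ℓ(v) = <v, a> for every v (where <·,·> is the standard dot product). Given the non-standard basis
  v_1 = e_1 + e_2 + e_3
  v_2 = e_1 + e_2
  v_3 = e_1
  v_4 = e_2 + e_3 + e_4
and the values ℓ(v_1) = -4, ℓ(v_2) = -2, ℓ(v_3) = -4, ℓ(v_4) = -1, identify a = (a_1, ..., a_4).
a = (-4, 2, -2, -1)

Write a = (a_1, ..., a_4) in the standard basis. For each basis vector v_i, ℓ(v_i) = <v_i, a> is a linear equation in the a_j's. Collect the n equations into a matrix system V a = ℓ, where row i of V is v_i (expressed in the standard basis). Since V is invertible (lower-triangular with 1s on the diagonal, up to permutation), solve by back-substitution:
  V =
[[1, 1, 1, 0],
 [1, 1, 0, 0],
 [1, 0, 0, 0],
 [0, 1, 1, 1]]
  V a = (-4, -2, -4, -1)
Solving gives a = (-4, 2, -2, -1).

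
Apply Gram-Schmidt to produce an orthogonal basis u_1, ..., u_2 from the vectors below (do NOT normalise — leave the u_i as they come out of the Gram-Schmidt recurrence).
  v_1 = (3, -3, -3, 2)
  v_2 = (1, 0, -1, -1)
Orthogonal basis:
  u_1 = (3, -3, -3, 2)
  u_2 = (19/31, 12/31, -19/31, -39/31)

Apply the Gram-Schmidt recurrence
  u_1 = v_1
  u_i = v_i − Σ_{j<i} ((v_i · u_j) / (u_j · u_j)) · u_j.

Step by step this gives:
  u_1 = (3, -3, -3, 2)
  u_2 = (19/31, 12/31, -19/31, -39/31)

Orthogonality check:
  u_2 · u_1 = 0 (should be 0)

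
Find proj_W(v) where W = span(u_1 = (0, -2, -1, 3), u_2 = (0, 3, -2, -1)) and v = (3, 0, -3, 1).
proj_W(v) = (0, 2/3, -7/3, 5/3)

Set up U = [u_1 | ... | u_2] ∈ R^(4×2). The projector onto W = col(U) is P = U (U^T U)^(-1) U^T.
Compute U^T U =
  [14, -7]
  [-7, 14],
and U^T v = (6, 5).
Solve U^T U · c = U^T v for the coefficients: c = (17/21, 16/21). The projection is proj_W(v) = U c.
Check: (v - proj_W(v)) · u_1 = 0  (should be 0).
Check: (v - proj_W(v)) · u_2 = 0  (should be 0).
Result: proj_W(v) = (0, 2/3, -7/3, 5/3).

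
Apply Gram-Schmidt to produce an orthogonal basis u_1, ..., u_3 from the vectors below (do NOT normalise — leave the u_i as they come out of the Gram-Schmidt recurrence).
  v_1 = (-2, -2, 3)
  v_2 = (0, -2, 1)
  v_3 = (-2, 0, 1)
Orthogonal basis:
  u_1 = (-2, -2, 3)
  u_2 = (14/17, -20/17, -4/17)
  u_3 = (-4/9, -2/9, -4/9)

Apply the Gram-Schmidt recurrence
  u_1 = v_1
  u_i = v_i − Σ_{j<i} ((v_i · u_j) / (u_j · u_j)) · u_j.

Step by step this gives:
  u_1 = (-2, -2, 3)
  u_2 = (14/17, -20/17, -4/17)
  u_3 = (-4/9, -2/9, -4/9)

Orthogonality check:
  u_2 · u_1 = 0 (should be 0)
  u_3 · u_1 = 0 (should be 0)
  u_3 · u_2 = 0 (should be 0)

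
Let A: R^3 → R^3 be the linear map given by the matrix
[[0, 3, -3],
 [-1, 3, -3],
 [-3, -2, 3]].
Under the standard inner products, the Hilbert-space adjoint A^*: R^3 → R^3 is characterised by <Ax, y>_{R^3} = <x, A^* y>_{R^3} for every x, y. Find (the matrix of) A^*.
A^* = A^T =
[[0, -1, -3],
 [3, 3, -2],
 [-3, -3, 3]]

For real matrices with standard dot products, the defining identity <Ax, y> = <x, A^* y> gives (Ax)^T y = x^T (A^*) y, i.e. x^T A^T y = x^T (A^*) y. Since this holds for all x, y, we must have A^* = A^T. Therefore
A^* =
[[0, -1, -3],
 [3, 3, -2],
 [-3, -3, 3]].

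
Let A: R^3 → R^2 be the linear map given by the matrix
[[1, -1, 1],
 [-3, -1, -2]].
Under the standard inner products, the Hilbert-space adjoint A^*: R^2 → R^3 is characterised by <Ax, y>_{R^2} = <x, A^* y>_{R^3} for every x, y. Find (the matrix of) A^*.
A^* = A^T =
[[1, -3],
 [-1, -1],
 [1, -2]]

For real matrices with standard dot products, the defining identity <Ax, y> = <x, A^* y> gives (Ax)^T y = x^T (A^*) y, i.e. x^T A^T y = x^T (A^*) y. Since this holds for all x, y, we must have A^* = A^T. Therefore
A^* =
[[1, -3],
 [-1, -1],
 [1, -2]].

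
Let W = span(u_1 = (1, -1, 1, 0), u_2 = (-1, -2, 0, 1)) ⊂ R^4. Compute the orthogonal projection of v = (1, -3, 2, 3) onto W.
proj_W(v) = (10/17, -64/17, 28/17, 18/17)

Set up U = [u_1 | ... | u_2] ∈ R^(4×2). The projector onto W = col(U) is P = U (U^T U)^(-1) U^T.
Compute U^T U =
  [3, 1]
  [1, 6],
and U^T v = (6, 8).
Solve U^T U · c = U^T v for the coefficients: c = (28/17, 18/17). The projection is proj_W(v) = U c.
Check: (v - proj_W(v)) · u_1 = 0  (should be 0).
Check: (v - proj_W(v)) · u_2 = 0  (should be 0).
Result: proj_W(v) = (10/17, -64/17, 28/17, 18/17).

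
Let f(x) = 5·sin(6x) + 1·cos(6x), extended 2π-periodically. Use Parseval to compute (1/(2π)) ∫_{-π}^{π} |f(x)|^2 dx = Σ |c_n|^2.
Σ |c_n|^2 = 13

Expand |f|^2 and use orthogonality of {sin(nx), cos(mx)} on [-π, π]:
  ∫_{-π}^{π} sin(nx)^2 dx = π, ∫ cos(mx)^2 dx = π, and cross terms integrate to 0.
So ∫_{-π}^{π} f(x)^2 dx = 5^2 · π + 1^2 · π = (25 + 1)π.
Divide by 2π: (25 + 1)/2 = 13.
By Parseval, this equals Σ |c_n|^2.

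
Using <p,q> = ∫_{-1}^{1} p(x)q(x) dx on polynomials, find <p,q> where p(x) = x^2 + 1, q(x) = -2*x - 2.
<p,q> = -16/3

Expand the product: p(x)·q(x) = -2*x^3 - 2*x^2 - 2*x - 2.
∫_{-1}^{1} of each monomial x^k gives [2/(k+1) if k even, 0 if k odd]. Integrating term-by-term (or equivalently evaluating the antiderivative F(x) = -x^4/2 - 2*x^3/3 - x^2 - 2*x at the endpoints):
  F(1) − F(−1) = -25/6 − (7/6) = -16/3.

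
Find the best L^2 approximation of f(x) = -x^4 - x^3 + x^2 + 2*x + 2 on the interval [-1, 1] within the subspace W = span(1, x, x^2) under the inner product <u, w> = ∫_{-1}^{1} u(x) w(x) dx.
g(x) = x^2/7 + 7*x/5 + 73/35

The best approximation g ∈ W is the orthogonal projection of f onto W. Writing g = a_0 + a_1 x + a_2 x^2, the coefficients solve the normal equations G · a = b where
  G_{ij} = <φ_i, φ_j> and b_i = <f, φ_i>, with φ_0 = 1, φ_1 = x, φ_2 = x^2.
G =
  [2, 0, 2/3]
  [0, 2/3, 0]
  [2/3, 0, 2/5],
b = (64/15, 14/15, 152/105).
Solving gives a_0 = 73/35, a_1 = 7/5, a_2 = 1/7, so
  g(x) = x^2/7 + 7*x/5 + 73/35.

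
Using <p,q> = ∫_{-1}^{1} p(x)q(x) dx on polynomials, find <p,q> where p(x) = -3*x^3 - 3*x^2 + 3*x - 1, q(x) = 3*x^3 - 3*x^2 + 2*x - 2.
<p,q> = 568/35

Expand the product: p(x)·q(x) = -9*x^6 + 12*x^4 - 12*x^3 + 15*x^2 - 8*x + 2.
∫_{-1}^{1} of each monomial x^k gives [2/(k+1) if k even, 0 if k odd]. Integrating term-by-term (or equivalently evaluating the antiderivative F(x) = -9*x^7/7 + 12*x^5/5 - 3*x^4 + 5*x^3 - 4*x^2 + 2*x at the endpoints):
  F(1) − F(−1) = 39/35 − (-529/35) = 568/35.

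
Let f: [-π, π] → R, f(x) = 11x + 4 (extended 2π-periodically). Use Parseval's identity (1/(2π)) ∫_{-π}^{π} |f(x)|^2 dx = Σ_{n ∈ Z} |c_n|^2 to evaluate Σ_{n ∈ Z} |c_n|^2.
Σ |c_n|^2 = 121π^2/3 + 16

Expand and integrate term by term over [-π, π]:
  ∫ (11x)^2 dx = 121·(2π^3/3); ∫ 2·11·(4)·x dx = 0 (odd integrand); ∫ 4^2 dx = 16·2π.
So (1/(2π)) ∫_{-π}^{π} (11x + 4)^2 dx = 121π^2/3 + 16 = 121π^2/3 + 16.
Parseval ⇒ Σ |c_n|^2 = 121π^2/3 + 16.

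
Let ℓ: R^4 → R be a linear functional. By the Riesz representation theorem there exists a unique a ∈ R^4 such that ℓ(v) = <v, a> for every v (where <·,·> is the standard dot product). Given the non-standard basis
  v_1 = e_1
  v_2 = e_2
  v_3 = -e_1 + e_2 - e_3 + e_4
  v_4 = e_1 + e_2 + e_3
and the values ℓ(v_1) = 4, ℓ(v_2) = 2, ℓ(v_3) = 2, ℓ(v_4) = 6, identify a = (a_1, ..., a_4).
a = (4, 2, 0, 4)

Write a = (a_1, ..., a_4) in the standard basis. For each basis vector v_i, ℓ(v_i) = <v_i, a> is a linear equation in the a_j's. Collect the n equations into a matrix system V a = ℓ, where row i of V is v_i (expressed in the standard basis). Since V is invertible (lower-triangular with 1s on the diagonal, up to permutation), solve by back-substitution:
  V =
[[1, 0, 0, 0],
 [0, 1, 0, 0],
 [-1, 1, -1, 1],
 [1, 1, 1, 0]]
  V a = (4, 2, 2, 6)
Solving gives a = (4, 2, 0, 4).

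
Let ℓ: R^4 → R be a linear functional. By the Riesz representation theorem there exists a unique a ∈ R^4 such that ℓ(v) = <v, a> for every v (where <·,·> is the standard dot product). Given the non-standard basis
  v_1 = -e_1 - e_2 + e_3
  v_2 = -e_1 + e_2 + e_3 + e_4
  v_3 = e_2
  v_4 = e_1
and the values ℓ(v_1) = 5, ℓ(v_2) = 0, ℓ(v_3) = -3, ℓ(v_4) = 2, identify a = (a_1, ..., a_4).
a = (2, -3, 4, 1)

Write a = (a_1, ..., a_4) in the standard basis. For each basis vector v_i, ℓ(v_i) = <v_i, a> is a linear equation in the a_j's. Collect the n equations into a matrix system V a = ℓ, where row i of V is v_i (expressed in the standard basis). Since V is invertible (lower-triangular with 1s on the diagonal, up to permutation), solve by back-substitution:
  V =
[[-1, -1, 1, 0],
 [-1, 1, 1, 1],
 [0, 1, 0, 0],
 [1, 0, 0, 0]]
  V a = (5, 0, -3, 2)
Solving gives a = (2, -3, 4, 1).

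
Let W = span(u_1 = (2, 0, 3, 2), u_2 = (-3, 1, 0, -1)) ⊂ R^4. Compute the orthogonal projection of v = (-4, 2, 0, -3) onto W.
proj_W(v) = (-189/41, 59/41, -18/41, -71/41)

Set up U = [u_1 | ... | u_2] ∈ R^(4×2). The projector onto W = col(U) is P = U (U^T U)^(-1) U^T.
Compute U^T U =
  [17, -8]
  [-8, 11],
and U^T v = (-14, 17).
Solve U^T U · c = U^T v for the coefficients: c = (-6/41, 59/41). The projection is proj_W(v) = U c.
Check: (v - proj_W(v)) · u_1 = 0  (should be 0).
Check: (v - proj_W(v)) · u_2 = 0  (should be 0).
Result: proj_W(v) = (-189/41, 59/41, -18/41, -71/41).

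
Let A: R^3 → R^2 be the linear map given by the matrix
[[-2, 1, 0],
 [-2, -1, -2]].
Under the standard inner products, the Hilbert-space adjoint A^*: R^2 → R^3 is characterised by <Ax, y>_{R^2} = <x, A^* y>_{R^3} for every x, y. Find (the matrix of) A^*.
A^* = A^T =
[[-2, -2],
 [1, -1],
 [0, -2]]

For real matrices with standard dot products, the defining identity <Ax, y> = <x, A^* y> gives (Ax)^T y = x^T (A^*) y, i.e. x^T A^T y = x^T (A^*) y. Since this holds for all x, y, we must have A^* = A^T. Therefore
A^* =
[[-2, -2],
 [1, -1],
 [0, -2]].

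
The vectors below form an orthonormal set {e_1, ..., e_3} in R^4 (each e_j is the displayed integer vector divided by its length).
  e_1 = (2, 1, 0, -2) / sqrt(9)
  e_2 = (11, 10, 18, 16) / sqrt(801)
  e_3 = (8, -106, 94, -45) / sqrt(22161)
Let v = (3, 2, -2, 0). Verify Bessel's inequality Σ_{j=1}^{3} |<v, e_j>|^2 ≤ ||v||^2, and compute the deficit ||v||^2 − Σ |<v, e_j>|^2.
Σ |<v, e_j>|^2 = 3449/249; ||v||^2 = 17; deficit = 784/249

Write each e_j = u_j / sqrt(<u_j, u_j>) where u_j is the displayed integer vector. Then <v, e_j> = <v, u_j> / sqrt(<u_j, u_j>), so |<v, e_j>|^2 = <v, u_j>^2 / <u_j, u_j>.
Coefficients: <v, e_1> = 8/sqrt(9), <v, e_2> = 17/sqrt(801), <v, e_3> = -376/sqrt(22161).
Square and sum: Σ |<v, e_j>|^2 = 3449/249.
Compute ||v||^2 = v·v = 17.
Deficit = 17 − 3449/249 = 784/249 ≥ 0, confirming Bessel's inequality. (The deficit equals ||v − Σ <v,e_j> e_j||^2, the squared distance from v to span{e_j}.)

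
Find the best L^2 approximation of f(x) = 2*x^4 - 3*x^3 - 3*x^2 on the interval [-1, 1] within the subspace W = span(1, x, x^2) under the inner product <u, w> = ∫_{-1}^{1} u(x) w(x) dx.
g(x) = -9*x^2/7 - 9*x/5 - 6/35

The best approximation g ∈ W is the orthogonal projection of f onto W. Writing g = a_0 + a_1 x + a_2 x^2, the coefficients solve the normal equations G · a = b where
  G_{ij} = <φ_i, φ_j> and b_i = <f, φ_i>, with φ_0 = 1, φ_1 = x, φ_2 = x^2.
G =
  [2, 0, 2/3]
  [0, 2/3, 0]
  [2/3, 0, 2/5],
b = (-6/5, -6/5, -22/35).
Solving gives a_0 = -6/35, a_1 = -9/5, a_2 = -9/7, so
  g(x) = -9*x^2/7 - 9*x/5 - 6/35.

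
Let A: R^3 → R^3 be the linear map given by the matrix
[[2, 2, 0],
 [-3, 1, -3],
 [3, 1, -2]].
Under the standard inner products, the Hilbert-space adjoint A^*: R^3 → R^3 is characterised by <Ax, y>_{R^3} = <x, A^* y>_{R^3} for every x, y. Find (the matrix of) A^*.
A^* = A^T =
[[2, -3, 3],
 [2, 1, 1],
 [0, -3, -2]]

For real matrices with standard dot products, the defining identity <Ax, y> = <x, A^* y> gives (Ax)^T y = x^T (A^*) y, i.e. x^T A^T y = x^T (A^*) y. Since this holds for all x, y, we must have A^* = A^T. Therefore
A^* =
[[2, -3, 3],
 [2, 1, 1],
 [0, -3, -2]].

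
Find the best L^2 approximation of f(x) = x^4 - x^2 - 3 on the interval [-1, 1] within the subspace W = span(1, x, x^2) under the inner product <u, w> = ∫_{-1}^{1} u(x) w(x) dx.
g(x) = -x^2/7 - 108/35

The best approximation g ∈ W is the orthogonal projection of f onto W. Writing g = a_0 + a_1 x + a_2 x^2, the coefficients solve the normal equations G · a = b where
  G_{ij} = <φ_i, φ_j> and b_i = <f, φ_i>, with φ_0 = 1, φ_1 = x, φ_2 = x^2.
G =
  [2, 0, 2/3]
  [0, 2/3, 0]
  [2/3, 0, 2/5],
b = (-94/15, 0, -74/35).
Solving gives a_0 = -108/35, a_1 = 0, a_2 = -1/7, so
  g(x) = -x^2/7 - 108/35.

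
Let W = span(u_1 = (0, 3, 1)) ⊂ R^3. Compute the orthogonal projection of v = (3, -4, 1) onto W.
proj_W(v) = (0, -33/10, -11/10)

Set up U = [u_1 | ... | u_1] ∈ R^(3×1). The projector onto W = col(U) is P = U (U^T U)^(-1) U^T.
Compute U^T U =
  [10],
and U^T v = (-11).
Solve U^T U · c = U^T v for the coefficients: c = (-11/10). The projection is proj_W(v) = U c.
Check: (v - proj_W(v)) · u_1 = 0  (should be 0).
Result: proj_W(v) = (0, -33/10, -11/10).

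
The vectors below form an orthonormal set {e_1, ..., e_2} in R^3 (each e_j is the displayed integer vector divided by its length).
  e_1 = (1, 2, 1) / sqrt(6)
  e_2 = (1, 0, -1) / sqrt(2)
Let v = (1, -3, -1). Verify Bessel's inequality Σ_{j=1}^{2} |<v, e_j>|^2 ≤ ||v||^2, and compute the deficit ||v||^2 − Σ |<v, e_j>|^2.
Σ |<v, e_j>|^2 = 8; ||v||^2 = 11; deficit = 3

Write each e_j = u_j / sqrt(<u_j, u_j>) where u_j is the displayed integer vector. Then <v, e_j> = <v, u_j> / sqrt(<u_j, u_j>), so |<v, e_j>|^2 = <v, u_j>^2 / <u_j, u_j>.
Coefficients: <v, e_1> = -6/sqrt(6), <v, e_2> = 2/sqrt(2).
Square and sum: Σ |<v, e_j>|^2 = 8.
Compute ||v||^2 = v·v = 11.
Deficit = 11 − 8 = 3 ≥ 0, confirming Bessel's inequality. (The deficit equals ||v − Σ <v,e_j> e_j||^2, the squared distance from v to span{e_j}.)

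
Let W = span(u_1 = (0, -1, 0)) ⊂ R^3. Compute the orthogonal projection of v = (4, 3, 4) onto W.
proj_W(v) = (0, 3, 0)

Set up U = [u_1 | ... | u_1] ∈ R^(3×1). The projector onto W = col(U) is P = U (U^T U)^(-1) U^T.
Compute U^T U =
  [1],
and U^T v = (-3).
Solve U^T U · c = U^T v for the coefficients: c = (-3). The projection is proj_W(v) = U c.
Check: (v - proj_W(v)) · u_1 = 0  (should be 0).
Result: proj_W(v) = (0, 3, 0).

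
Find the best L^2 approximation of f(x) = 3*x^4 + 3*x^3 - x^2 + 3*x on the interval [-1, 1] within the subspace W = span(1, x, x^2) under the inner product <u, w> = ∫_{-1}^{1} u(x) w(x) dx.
g(x) = 11*x^2/7 + 24*x/5 - 9/35

The best approximation g ∈ W is the orthogonal projection of f onto W. Writing g = a_0 + a_1 x + a_2 x^2, the coefficients solve the normal equations G · a = b where
  G_{ij} = <φ_i, φ_j> and b_i = <f, φ_i>, with φ_0 = 1, φ_1 = x, φ_2 = x^2.
G =
  [2, 0, 2/3]
  [0, 2/3, 0]
  [2/3, 0, 2/5],
b = (8/15, 16/5, 16/35).
Solving gives a_0 = -9/35, a_1 = 24/5, a_2 = 11/7, so
  g(x) = 11*x^2/7 + 24*x/5 - 9/35.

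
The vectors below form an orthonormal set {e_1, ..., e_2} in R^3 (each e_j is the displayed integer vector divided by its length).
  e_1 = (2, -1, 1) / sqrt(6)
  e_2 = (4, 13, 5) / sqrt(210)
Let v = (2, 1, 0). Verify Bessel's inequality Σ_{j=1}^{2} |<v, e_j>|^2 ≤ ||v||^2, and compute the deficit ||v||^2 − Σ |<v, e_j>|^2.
Σ |<v, e_j>|^2 = 18/5; ||v||^2 = 5; deficit = 7/5

Write each e_j = u_j / sqrt(<u_j, u_j>) where u_j is the displayed integer vector. Then <v, e_j> = <v, u_j> / sqrt(<u_j, u_j>), so |<v, e_j>|^2 = <v, u_j>^2 / <u_j, u_j>.
Coefficients: <v, e_1> = 3/sqrt(6), <v, e_2> = 21/sqrt(210).
Square and sum: Σ |<v, e_j>|^2 = 18/5.
Compute ||v||^2 = v·v = 5.
Deficit = 5 − 18/5 = 7/5 ≥ 0, confirming Bessel's inequality. (The deficit equals ||v − Σ <v,e_j> e_j||^2, the squared distance from v to span{e_j}.)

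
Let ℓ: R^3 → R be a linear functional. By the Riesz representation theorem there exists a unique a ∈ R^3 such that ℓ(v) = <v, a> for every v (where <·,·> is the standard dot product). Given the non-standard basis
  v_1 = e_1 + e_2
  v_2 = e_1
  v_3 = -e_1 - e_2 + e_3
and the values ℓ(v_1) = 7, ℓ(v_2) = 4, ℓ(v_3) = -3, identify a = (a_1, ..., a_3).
a = (4, 3, 4)

Write a = (a_1, ..., a_3) in the standard basis. For each basis vector v_i, ℓ(v_i) = <v_i, a> is a linear equation in the a_j's. Collect the n equations into a matrix system V a = ℓ, where row i of V is v_i (expressed in the standard basis). Since V is invertible (lower-triangular with 1s on the diagonal, up to permutation), solve by back-substitution:
  V =
[[1, 1, 0],
 [1, 0, 0],
 [-1, -1, 1]]
  V a = (7, 4, -3)
Solving gives a = (4, 3, 4).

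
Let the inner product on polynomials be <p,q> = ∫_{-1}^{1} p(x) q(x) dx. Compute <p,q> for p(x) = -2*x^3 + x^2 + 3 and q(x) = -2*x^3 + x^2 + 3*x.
<p,q> = 8/7

Expand the product: p(x)·q(x) = 4*x^6 - 4*x^5 - 5*x^4 - 3*x^3 + 3*x^2 + 9*x.
∫_{-1}^{1} of each monomial x^k gives [2/(k+1) if k even, 0 if k odd]. Integrating term-by-term (or equivalently evaluating the antiderivative F(x) = 4*x^7/7 - 2*x^6/3 - x^5 - 3*x^4/4 + x^3 + 9*x^2/2 at the endpoints):
  F(1) − F(−1) = 307/84 − (211/84) = 8/7.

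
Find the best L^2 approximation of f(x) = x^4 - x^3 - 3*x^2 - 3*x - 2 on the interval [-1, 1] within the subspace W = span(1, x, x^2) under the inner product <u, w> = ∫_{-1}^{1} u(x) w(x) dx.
g(x) = -15*x^2/7 - 18*x/5 - 73/35

The best approximation g ∈ W is the orthogonal projection of f onto W. Writing g = a_0 + a_1 x + a_2 x^2, the coefficients solve the normal equations G · a = b where
  G_{ij} = <φ_i, φ_j> and b_i = <f, φ_i>, with φ_0 = 1, φ_1 = x, φ_2 = x^2.
G =
  [2, 0, 2/3]
  [0, 2/3, 0]
  [2/3, 0, 2/5],
b = (-28/5, -12/5, -236/105).
Solving gives a_0 = -73/35, a_1 = -18/5, a_2 = -15/7, so
  g(x) = -15*x^2/7 - 18*x/5 - 73/35.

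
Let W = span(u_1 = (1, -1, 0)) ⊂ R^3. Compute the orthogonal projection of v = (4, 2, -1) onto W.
proj_W(v) = (1, -1, 0)

Set up U = [u_1 | ... | u_1] ∈ R^(3×1). The projector onto W = col(U) is P = U (U^T U)^(-1) U^T.
Compute U^T U =
  [2],
and U^T v = (2).
Solve U^T U · c = U^T v for the coefficients: c = (1). The projection is proj_W(v) = U c.
Check: (v - proj_W(v)) · u_1 = 0  (should be 0).
Result: proj_W(v) = (1, -1, 0).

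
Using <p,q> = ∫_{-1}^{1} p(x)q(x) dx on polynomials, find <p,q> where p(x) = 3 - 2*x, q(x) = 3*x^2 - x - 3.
<p,q> = -32/3

Expand the product: p(x)·q(x) = -6*x^3 + 11*x^2 + 3*x - 9.
∫_{-1}^{1} of each monomial x^k gives [2/(k+1) if k even, 0 if k odd]. Integrating term-by-term (or equivalently evaluating the antiderivative F(x) = -3*x^4/2 + 11*x^3/3 + 3*x^2/2 - 9*x at the endpoints):
  F(1) − F(−1) = -16/3 − (16/3) = -32/3.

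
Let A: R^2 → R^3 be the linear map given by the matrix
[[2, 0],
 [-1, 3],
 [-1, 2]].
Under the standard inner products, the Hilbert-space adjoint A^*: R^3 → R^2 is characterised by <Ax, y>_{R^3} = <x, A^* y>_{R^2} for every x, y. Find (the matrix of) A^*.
A^* = A^T =
[[2, -1, -1],
 [0, 3, 2]]

For real matrices with standard dot products, the defining identity <Ax, y> = <x, A^* y> gives (Ax)^T y = x^T (A^*) y, i.e. x^T A^T y = x^T (A^*) y. Since this holds for all x, y, we must have A^* = A^T. Therefore
A^* =
[[2, -1, -1],
 [0, 3, 2]].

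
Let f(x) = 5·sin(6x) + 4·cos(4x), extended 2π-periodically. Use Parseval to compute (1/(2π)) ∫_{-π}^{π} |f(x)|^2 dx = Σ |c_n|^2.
Σ |c_n|^2 = 41/2

Expand |f|^2 and use orthogonality of {sin(nx), cos(mx)} on [-π, π]:
  ∫_{-π}^{π} sin(nx)^2 dx = π, ∫ cos(mx)^2 dx = π, and cross terms integrate to 0.
So ∫_{-π}^{π} f(x)^2 dx = 5^2 · π + 4^2 · π = (25 + 16)π.
Divide by 2π: (25 + 16)/2 = 41/2.
By Parseval, this equals Σ |c_n|^2.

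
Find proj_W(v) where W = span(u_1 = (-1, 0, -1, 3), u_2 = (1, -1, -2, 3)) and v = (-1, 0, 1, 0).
proj_W(v) = (-63/65, 33/65, 36/65, -9/65)

Set up U = [u_1 | ... | u_2] ∈ R^(4×2). The projector onto W = col(U) is P = U (U^T U)^(-1) U^T.
Compute U^T U =
  [11, 10]
  [10, 15],
and U^T v = (0, -3).
Solve U^T U · c = U^T v for the coefficients: c = (6/13, -33/65). The projection is proj_W(v) = U c.
Check: (v - proj_W(v)) · u_1 = 0  (should be 0).
Check: (v - proj_W(v)) · u_2 = 0  (should be 0).
Result: proj_W(v) = (-63/65, 33/65, 36/65, -9/65).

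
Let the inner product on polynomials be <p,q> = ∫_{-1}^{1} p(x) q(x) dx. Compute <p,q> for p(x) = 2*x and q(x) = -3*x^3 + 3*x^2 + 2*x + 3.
<p,q> = 4/15

Expand the product: p(x)·q(x) = -6*x^4 + 6*x^3 + 4*x^2 + 6*x.
∫_{-1}^{1} of each monomial x^k gives [2/(k+1) if k even, 0 if k odd]. Integrating term-by-term (or equivalently evaluating the antiderivative F(x) = -6*x^5/5 + 3*x^4/2 + 4*x^3/3 + 3*x^2 at the endpoints):
  F(1) − F(−1) = 139/30 − (131/30) = 4/15.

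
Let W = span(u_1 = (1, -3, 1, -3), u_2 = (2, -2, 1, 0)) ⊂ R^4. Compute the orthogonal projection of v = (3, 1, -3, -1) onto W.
proj_W(v) = (31/99, -13/99, 1/9, 3/11)

Set up U = [u_1 | ... | u_2] ∈ R^(4×2). The projector onto W = col(U) is P = U (U^T U)^(-1) U^T.
Compute U^T U =
  [20, 9]
  [9, 9],
and U^T v = (0, 1).
Solve U^T U · c = U^T v for the coefficients: c = (-1/11, 20/99). The projection is proj_W(v) = U c.
Check: (v - proj_W(v)) · u_1 = 0  (should be 0).
Check: (v - proj_W(v)) · u_2 = 0  (should be 0).
Result: proj_W(v) = (31/99, -13/99, 1/9, 3/11).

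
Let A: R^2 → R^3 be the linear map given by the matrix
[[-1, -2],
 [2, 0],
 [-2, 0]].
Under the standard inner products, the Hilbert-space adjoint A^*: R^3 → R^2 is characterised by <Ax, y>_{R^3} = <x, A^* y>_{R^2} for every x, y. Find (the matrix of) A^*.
A^* = A^T =
[[-1, 2, -2],
 [-2, 0, 0]]

For real matrices with standard dot products, the defining identity <Ax, y> = <x, A^* y> gives (Ax)^T y = x^T (A^*) y, i.e. x^T A^T y = x^T (A^*) y. Since this holds for all x, y, we must have A^* = A^T. Therefore
A^* =
[[-1, 2, -2],
 [-2, 0, 0]].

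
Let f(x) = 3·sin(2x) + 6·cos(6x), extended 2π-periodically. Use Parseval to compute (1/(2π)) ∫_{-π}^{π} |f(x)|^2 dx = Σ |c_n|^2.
Σ |c_n|^2 = 45/2

Expand |f|^2 and use orthogonality of {sin(nx), cos(mx)} on [-π, π]:
  ∫_{-π}^{π} sin(nx)^2 dx = π, ∫ cos(mx)^2 dx = π, and cross terms integrate to 0.
So ∫_{-π}^{π} f(x)^2 dx = 3^2 · π + 6^2 · π = (9 + 36)π.
Divide by 2π: (9 + 36)/2 = 45/2.
By Parseval, this equals Σ |c_n|^2.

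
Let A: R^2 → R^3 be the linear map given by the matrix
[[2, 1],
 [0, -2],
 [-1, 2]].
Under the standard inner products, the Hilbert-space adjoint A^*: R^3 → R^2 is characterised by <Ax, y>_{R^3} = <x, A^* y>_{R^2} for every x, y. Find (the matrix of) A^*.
A^* = A^T =
[[2, 0, -1],
 [1, -2, 2]]

For real matrices with standard dot products, the defining identity <Ax, y> = <x, A^* y> gives (Ax)^T y = x^T (A^*) y, i.e. x^T A^T y = x^T (A^*) y. Since this holds for all x, y, we must have A^* = A^T. Therefore
A^* =
[[2, 0, -1],
 [1, -2, 2]].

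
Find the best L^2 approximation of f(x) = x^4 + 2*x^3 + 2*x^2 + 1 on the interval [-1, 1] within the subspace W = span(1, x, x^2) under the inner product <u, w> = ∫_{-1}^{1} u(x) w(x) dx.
g(x) = 20*x^2/7 + 6*x/5 + 32/35

The best approximation g ∈ W is the orthogonal projection of f onto W. Writing g = a_0 + a_1 x + a_2 x^2, the coefficients solve the normal equations G · a = b where
  G_{ij} = <φ_i, φ_j> and b_i = <f, φ_i>, with φ_0 = 1, φ_1 = x, φ_2 = x^2.
G =
  [2, 0, 2/3]
  [0, 2/3, 0]
  [2/3, 0, 2/5],
b = (56/15, 4/5, 184/105).
Solving gives a_0 = 32/35, a_1 = 6/5, a_2 = 20/7, so
  g(x) = 20*x^2/7 + 6*x/5 + 32/35.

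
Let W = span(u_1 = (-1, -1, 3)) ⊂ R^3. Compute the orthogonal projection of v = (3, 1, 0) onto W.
proj_W(v) = (4/11, 4/11, -12/11)

Set up U = [u_1 | ... | u_1] ∈ R^(3×1). The projector onto W = col(U) is P = U (U^T U)^(-1) U^T.
Compute U^T U =
  [11],
and U^T v = (-4).
Solve U^T U · c = U^T v for the coefficients: c = (-4/11). The projection is proj_W(v) = U c.
Check: (v - proj_W(v)) · u_1 = 0  (should be 0).
Result: proj_W(v) = (4/11, 4/11, -12/11).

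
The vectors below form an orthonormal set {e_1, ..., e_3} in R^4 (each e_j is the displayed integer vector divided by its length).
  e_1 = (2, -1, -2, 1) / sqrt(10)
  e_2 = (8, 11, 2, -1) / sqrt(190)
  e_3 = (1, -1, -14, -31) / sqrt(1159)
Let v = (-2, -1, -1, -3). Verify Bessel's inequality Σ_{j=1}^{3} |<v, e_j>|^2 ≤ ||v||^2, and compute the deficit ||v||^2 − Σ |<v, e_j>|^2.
Σ |<v, e_j>|^2 = 906/61; ||v||^2 = 15; deficit = 9/61

Write each e_j = u_j / sqrt(<u_j, u_j>) where u_j is the displayed integer vector. Then <v, e_j> = <v, u_j> / sqrt(<u_j, u_j>), so |<v, e_j>|^2 = <v, u_j>^2 / <u_j, u_j>.
Coefficients: <v, e_1> = -4/sqrt(10), <v, e_2> = -26/sqrt(190), <v, e_3> = 106/sqrt(1159).
Square and sum: Σ |<v, e_j>|^2 = 906/61.
Compute ||v||^2 = v·v = 15.
Deficit = 15 − 906/61 = 9/61 ≥ 0, confirming Bessel's inequality. (The deficit equals ||v − Σ <v,e_j> e_j||^2, the squared distance from v to span{e_j}.)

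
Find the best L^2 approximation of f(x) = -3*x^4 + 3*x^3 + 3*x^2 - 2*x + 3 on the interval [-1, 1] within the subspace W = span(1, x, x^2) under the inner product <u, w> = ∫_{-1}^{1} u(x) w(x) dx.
g(x) = 3*x^2/7 - x/5 + 114/35

The best approximation g ∈ W is the orthogonal projection of f onto W. Writing g = a_0 + a_1 x + a_2 x^2, the coefficients solve the normal equations G · a = b where
  G_{ij} = <φ_i, φ_j> and b_i = <f, φ_i>, with φ_0 = 1, φ_1 = x, φ_2 = x^2.
G =
  [2, 0, 2/3]
  [0, 2/3, 0]
  [2/3, 0, 2/5],
b = (34/5, -2/15, 82/35).
Solving gives a_0 = 114/35, a_1 = -1/5, a_2 = 3/7, so
  g(x) = 3*x^2/7 - x/5 + 114/35.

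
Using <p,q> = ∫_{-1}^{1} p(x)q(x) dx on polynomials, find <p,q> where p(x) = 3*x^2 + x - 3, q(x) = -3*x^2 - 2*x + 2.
<p,q> = -104/15

Expand the product: p(x)·q(x) = -9*x^4 - 9*x^3 + 13*x^2 + 8*x - 6.
∫_{-1}^{1} of each monomial x^k gives [2/(k+1) if k even, 0 if k odd]. Integrating term-by-term (or equivalently evaluating the antiderivative F(x) = -9*x^5/5 - 9*x^4/4 + 13*x^3/3 + 4*x^2 - 6*x at the endpoints):
  F(1) − F(−1) = -103/60 − (313/60) = -104/15.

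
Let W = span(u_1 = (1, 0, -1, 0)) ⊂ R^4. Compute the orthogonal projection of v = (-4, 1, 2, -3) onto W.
proj_W(v) = (-3, 0, 3, 0)

Set up U = [u_1 | ... | u_1] ∈ R^(4×1). The projector onto W = col(U) is P = U (U^T U)^(-1) U^T.
Compute U^T U =
  [2],
and U^T v = (-6).
Solve U^T U · c = U^T v for the coefficients: c = (-3). The projection is proj_W(v) = U c.
Check: (v - proj_W(v)) · u_1 = 0  (should be 0).
Result: proj_W(v) = (-3, 0, 3, 0).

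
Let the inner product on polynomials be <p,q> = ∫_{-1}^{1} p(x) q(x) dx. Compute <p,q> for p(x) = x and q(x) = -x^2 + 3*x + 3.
<p,q> = 2

Expand the product: p(x)·q(x) = -x^3 + 3*x^2 + 3*x.
∫_{-1}^{1} of each monomial x^k gives [2/(k+1) if k even, 0 if k odd]. Integrating term-by-term (or equivalently evaluating the antiderivative F(x) = -x^4/4 + x^3 + 3*x^2/2 at the endpoints):
  F(1) − F(−1) = 9/4 − (1/4) = 2.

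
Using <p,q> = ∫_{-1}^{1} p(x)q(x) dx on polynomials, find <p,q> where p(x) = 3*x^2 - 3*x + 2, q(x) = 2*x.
<p,q> = -4

Expand the product: p(x)·q(x) = 6*x^3 - 6*x^2 + 4*x.
∫_{-1}^{1} of each monomial x^k gives [2/(k+1) if k even, 0 if k odd]. Integrating term-by-term (or equivalently evaluating the antiderivative F(x) = 3*x^4/2 - 2*x^3 + 2*x^2 at the endpoints):
  F(1) − F(−1) = 3/2 − (11/2) = -4.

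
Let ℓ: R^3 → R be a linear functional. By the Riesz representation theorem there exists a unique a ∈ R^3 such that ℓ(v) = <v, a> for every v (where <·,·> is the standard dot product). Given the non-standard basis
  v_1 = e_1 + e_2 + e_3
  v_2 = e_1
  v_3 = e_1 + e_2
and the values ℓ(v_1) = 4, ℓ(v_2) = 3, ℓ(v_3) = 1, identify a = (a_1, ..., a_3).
a = (3, -2, 3)

Write a = (a_1, ..., a_3) in the standard basis. For each basis vector v_i, ℓ(v_i) = <v_i, a> is a linear equation in the a_j's. Collect the n equations into a matrix system V a = ℓ, where row i of V is v_i (expressed in the standard basis). Since V is invertible (lower-triangular with 1s on the diagonal, up to permutation), solve by back-substitution:
  V =
[[1, 1, 1],
 [1, 0, 0],
 [1, 1, 0]]
  V a = (4, 3, 1)
Solving gives a = (3, -2, 3).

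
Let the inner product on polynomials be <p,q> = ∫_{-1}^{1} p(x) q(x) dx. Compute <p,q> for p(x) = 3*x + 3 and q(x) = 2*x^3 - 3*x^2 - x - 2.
<p,q> = -88/5

Expand the product: p(x)·q(x) = 6*x^4 - 3*x^3 - 12*x^2 - 9*x - 6.
∫_{-1}^{1} of each monomial x^k gives [2/(k+1) if k even, 0 if k odd]. Integrating term-by-term (or equivalently evaluating the antiderivative F(x) = 6*x^5/5 - 3*x^4/4 - 4*x^3 - 9*x^2/2 - 6*x at the endpoints):
  F(1) − F(−1) = -281/20 − (71/20) = -88/5.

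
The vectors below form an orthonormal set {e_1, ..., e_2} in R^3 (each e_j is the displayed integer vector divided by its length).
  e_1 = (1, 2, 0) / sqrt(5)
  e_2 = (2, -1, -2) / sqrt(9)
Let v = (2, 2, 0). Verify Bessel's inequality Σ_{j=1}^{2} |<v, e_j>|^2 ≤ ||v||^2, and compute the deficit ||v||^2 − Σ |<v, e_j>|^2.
Σ |<v, e_j>|^2 = 344/45; ||v||^2 = 8; deficit = 16/45

Write each e_j = u_j / sqrt(<u_j, u_j>) where u_j is the displayed integer vector. Then <v, e_j> = <v, u_j> / sqrt(<u_j, u_j>), so |<v, e_j>|^2 = <v, u_j>^2 / <u_j, u_j>.
Coefficients: <v, e_1> = 6/sqrt(5), <v, e_2> = 2/sqrt(9).
Square and sum: Σ |<v, e_j>|^2 = 344/45.
Compute ||v||^2 = v·v = 8.
Deficit = 8 − 344/45 = 16/45 ≥ 0, confirming Bessel's inequality. (The deficit equals ||v − Σ <v,e_j> e_j||^2, the squared distance from v to span{e_j}.)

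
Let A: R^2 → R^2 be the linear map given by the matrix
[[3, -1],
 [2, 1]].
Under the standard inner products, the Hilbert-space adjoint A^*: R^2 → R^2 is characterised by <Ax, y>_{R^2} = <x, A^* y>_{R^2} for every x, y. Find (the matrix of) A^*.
A^* = A^T =
[[3, 2],
 [-1, 1]]

For real matrices with standard dot products, the defining identity <Ax, y> = <x, A^* y> gives (Ax)^T y = x^T (A^*) y, i.e. x^T A^T y = x^T (A^*) y. Since this holds for all x, y, we must have A^* = A^T. Therefore
A^* =
[[3, 2],
 [-1, 1]].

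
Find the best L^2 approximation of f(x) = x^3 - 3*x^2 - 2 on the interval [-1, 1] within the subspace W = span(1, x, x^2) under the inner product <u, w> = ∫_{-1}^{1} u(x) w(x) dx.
g(x) = -3*x^2 + 3*x/5 - 2

The best approximation g ∈ W is the orthogonal projection of f onto W. Writing g = a_0 + a_1 x + a_2 x^2, the coefficients solve the normal equations G · a = b where
  G_{ij} = <φ_i, φ_j> and b_i = <f, φ_i>, with φ_0 = 1, φ_1 = x, φ_2 = x^2.
G =
  [2, 0, 2/3]
  [0, 2/3, 0]
  [2/3, 0, 2/5],
b = (-6, 2/5, -38/15).
Solving gives a_0 = -2, a_1 = 3/5, a_2 = -3, so
  g(x) = -3*x^2 + 3*x/5 - 2.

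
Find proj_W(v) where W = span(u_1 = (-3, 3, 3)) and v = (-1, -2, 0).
proj_W(v) = (1/3, -1/3, -1/3)

Set up U = [u_1 | ... | u_1] ∈ R^(3×1). The projector onto W = col(U) is P = U (U^T U)^(-1) U^T.
Compute U^T U =
  [27],
and U^T v = (-3).
Solve U^T U · c = U^T v for the coefficients: c = (-1/9). The projection is proj_W(v) = U c.
Check: (v - proj_W(v)) · u_1 = 0  (should be 0).
Result: proj_W(v) = (1/3, -1/3, -1/3).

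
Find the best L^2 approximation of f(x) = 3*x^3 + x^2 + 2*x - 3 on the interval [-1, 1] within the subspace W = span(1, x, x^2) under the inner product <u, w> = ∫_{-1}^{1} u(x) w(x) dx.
g(x) = x^2 + 19*x/5 - 3

The best approximation g ∈ W is the orthogonal projection of f onto W. Writing g = a_0 + a_1 x + a_2 x^2, the coefficients solve the normal equations G · a = b where
  G_{ij} = <φ_i, φ_j> and b_i = <f, φ_i>, with φ_0 = 1, φ_1 = x, φ_2 = x^2.
G =
  [2, 0, 2/3]
  [0, 2/3, 0]
  [2/3, 0, 2/5],
b = (-16/3, 38/15, -8/5).
Solving gives a_0 = -3, a_1 = 19/5, a_2 = 1, so
  g(x) = x^2 + 19*x/5 - 3.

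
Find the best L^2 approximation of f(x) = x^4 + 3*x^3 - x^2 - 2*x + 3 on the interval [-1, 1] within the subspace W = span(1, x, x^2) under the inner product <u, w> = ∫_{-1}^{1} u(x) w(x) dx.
g(x) = -x^2/7 - x/5 + 102/35

The best approximation g ∈ W is the orthogonal projection of f onto W. Writing g = a_0 + a_1 x + a_2 x^2, the coefficients solve the normal equations G · a = b where
  G_{ij} = <φ_i, φ_j> and b_i = <f, φ_i>, with φ_0 = 1, φ_1 = x, φ_2 = x^2.
G =
  [2, 0, 2/3]
  [0, 2/3, 0]
  [2/3, 0, 2/5],
b = (86/15, -2/15, 66/35).
Solving gives a_0 = 102/35, a_1 = -1/5, a_2 = -1/7, so
  g(x) = -x^2/7 - x/5 + 102/35.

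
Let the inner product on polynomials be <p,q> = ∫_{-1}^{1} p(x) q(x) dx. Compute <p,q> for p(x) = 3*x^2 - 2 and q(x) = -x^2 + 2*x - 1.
<p,q> = 32/15

Expand the product: p(x)·q(x) = -3*x^4 + 6*x^3 - x^2 - 4*x + 2.
∫_{-1}^{1} of each monomial x^k gives [2/(k+1) if k even, 0 if k odd]. Integrating term-by-term (or equivalently evaluating the antiderivative F(x) = -3*x^5/5 + 3*x^4/2 - x^3/3 - 2*x^2 + 2*x at the endpoints):
  F(1) − F(−1) = 17/30 − (-47/30) = 32/15.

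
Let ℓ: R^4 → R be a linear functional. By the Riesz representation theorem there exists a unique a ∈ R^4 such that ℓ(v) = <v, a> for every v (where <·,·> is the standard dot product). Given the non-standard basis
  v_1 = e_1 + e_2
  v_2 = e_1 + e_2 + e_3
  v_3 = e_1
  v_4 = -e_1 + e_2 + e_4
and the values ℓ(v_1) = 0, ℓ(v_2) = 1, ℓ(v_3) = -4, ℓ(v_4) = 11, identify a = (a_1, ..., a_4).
a = (-4, 4, 1, 3)

Write a = (a_1, ..., a_4) in the standard basis. For each basis vector v_i, ℓ(v_i) = <v_i, a> is a linear equation in the a_j's. Collect the n equations into a matrix system V a = ℓ, where row i of V is v_i (expressed in the standard basis). Since V is invertible (lower-triangular with 1s on the diagonal, up to permutation), solve by back-substitution:
  V =
[[1, 1, 0, 0],
 [1, 1, 1, 0],
 [1, 0, 0, 0],
 [-1, 1, 0, 1]]
  V a = (0, 1, -4, 11)
Solving gives a = (-4, 4, 1, 3).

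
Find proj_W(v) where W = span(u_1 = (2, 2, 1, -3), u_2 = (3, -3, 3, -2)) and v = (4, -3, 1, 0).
proj_W(v) = (323/159, -487/159, 364/159, -49/53)

Set up U = [u_1 | ... | u_2] ∈ R^(4×2). The projector onto W = col(U) is P = U (U^T U)^(-1) U^T.
Compute U^T U =
  [18, 9]
  [9, 31],
and U^T v = (3, 24).
Solve U^T U · c = U^T v for the coefficients: c = (-41/159, 45/53). The projection is proj_W(v) = U c.
Check: (v - proj_W(v)) · u_1 = 0  (should be 0).
Check: (v - proj_W(v)) · u_2 = 0  (should be 0).
Result: proj_W(v) = (323/159, -487/159, 364/159, -49/53).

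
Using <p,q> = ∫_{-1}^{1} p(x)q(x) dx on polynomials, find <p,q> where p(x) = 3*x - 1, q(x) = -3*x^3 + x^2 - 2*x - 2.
<p,q> = -64/15

Expand the product: p(x)·q(x) = -9*x^4 + 6*x^3 - 7*x^2 - 4*x + 2.
∫_{-1}^{1} of each monomial x^k gives [2/(k+1) if k even, 0 if k odd]. Integrating term-by-term (or equivalently evaluating the antiderivative F(x) = -9*x^5/5 + 3*x^4/2 - 7*x^3/3 - 2*x^2 + 2*x at the endpoints):
  F(1) − F(−1) = -79/30 − (49/30) = -64/15.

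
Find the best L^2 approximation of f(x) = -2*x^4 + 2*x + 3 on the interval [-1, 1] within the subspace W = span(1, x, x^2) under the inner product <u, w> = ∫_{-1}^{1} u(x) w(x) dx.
g(x) = -12*x^2/7 + 2*x + 111/35

The best approximation g ∈ W is the orthogonal projection of f onto W. Writing g = a_0 + a_1 x + a_2 x^2, the coefficients solve the normal equations G · a = b where
  G_{ij} = <φ_i, φ_j> and b_i = <f, φ_i>, with φ_0 = 1, φ_1 = x, φ_2 = x^2.
G =
  [2, 0, 2/3]
  [0, 2/3, 0]
  [2/3, 0, 2/5],
b = (26/5, 4/3, 10/7).
Solving gives a_0 = 111/35, a_1 = 2, a_2 = -12/7, so
  g(x) = -12*x^2/7 + 2*x + 111/35.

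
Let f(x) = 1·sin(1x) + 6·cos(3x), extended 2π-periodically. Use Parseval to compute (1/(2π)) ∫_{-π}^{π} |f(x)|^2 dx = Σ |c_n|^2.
Σ |c_n|^2 = 37/2

Expand |f|^2 and use orthogonality of {sin(nx), cos(mx)} on [-π, π]:
  ∫_{-π}^{π} sin(nx)^2 dx = π, ∫ cos(mx)^2 dx = π, and cross terms integrate to 0.
So ∫_{-π}^{π} f(x)^2 dx = 1^2 · π + 6^2 · π = (1 + 36)π.
Divide by 2π: (1 + 36)/2 = 37/2.
By Parseval, this equals Σ |c_n|^2.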